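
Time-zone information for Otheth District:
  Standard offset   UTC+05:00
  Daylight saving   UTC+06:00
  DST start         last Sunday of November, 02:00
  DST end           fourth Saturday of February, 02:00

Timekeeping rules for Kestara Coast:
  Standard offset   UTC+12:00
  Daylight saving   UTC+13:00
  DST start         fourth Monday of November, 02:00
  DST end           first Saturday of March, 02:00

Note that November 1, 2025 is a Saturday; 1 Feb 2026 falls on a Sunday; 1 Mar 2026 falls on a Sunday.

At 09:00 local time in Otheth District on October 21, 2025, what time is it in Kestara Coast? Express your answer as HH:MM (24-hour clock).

16:00

1 November 2025 is a Saturday, so Sundays fall on 2, 9, 16, 23, 30; the last is November 30.
1 February 2026 is a Sunday, so the first Saturday is February 7 and the fourth is February 28.
October 21, 2025 is outside the daylight-saving period (30 November 2025 – 28 February 2026), so Otheth District is on standard time, UTC+05:00.
09:00 Otheth District − 5h = 04:00 UTC.
1 November 2025 is a Saturday, so the first Monday is November 3 and the fourth is November 24.
1 March 2026 is a Sunday, so the first Saturday is March 7.
At the standard offset (UTC+12:00), 04:00 UTC + 12h = 16:00 Kestara Coast standard time.
The standard-time date in Kestara Coast, October 21, 2025, does not fall between 24 November 2025 and 7 March 2026, so daylight saving is not in effect and Kestara Coast is at UTC+12:00.
04:00 UTC + 12h = 16:00 Kestara Coast.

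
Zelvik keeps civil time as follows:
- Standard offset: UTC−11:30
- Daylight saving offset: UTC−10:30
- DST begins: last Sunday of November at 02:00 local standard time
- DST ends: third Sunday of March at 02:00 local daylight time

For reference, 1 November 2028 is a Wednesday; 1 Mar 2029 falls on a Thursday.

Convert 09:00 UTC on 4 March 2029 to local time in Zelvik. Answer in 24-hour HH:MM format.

1 November 2028 is a Wednesday, so Sundays fall on 5, 12, 19, 26; the last is November 26.
1 March 2029 is a Thursday, so the first Sunday is March 4 and the third is March 18.
At the standard offset (UTC−11:30), 09:00 UTC − 11h30m = 21:30 Zelvik standard time (rolling into the previous day, 3 March 2029).
Daylight saving runs 26 November 2028 – 18 March 2029; the standard-time date in Zelvik, 3 March 2029, is inside that window, so Zelvik is at UTC−10:30.
09:00 UTC − 10h30m = 22:30 local (rolling into the previous day, 3 March 2029).

22:30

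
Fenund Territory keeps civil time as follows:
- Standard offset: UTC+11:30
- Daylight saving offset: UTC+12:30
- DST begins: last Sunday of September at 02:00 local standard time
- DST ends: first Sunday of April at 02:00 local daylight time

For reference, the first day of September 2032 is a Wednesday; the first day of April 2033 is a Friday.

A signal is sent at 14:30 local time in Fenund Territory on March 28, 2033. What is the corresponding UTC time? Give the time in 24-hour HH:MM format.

1 September 2032 is a Wednesday, so Sundays fall on 5, 12, 19, 26; the last is September 26.
1 April 2033 is a Friday, so the first Sunday is April 3.
Daylight saving runs 26 September 2032 – 3 April 2033; March 28, 2033 is inside that window, so Fenund Territory is at UTC+12:30.
14:30 local − 12h30m = 02:00 UTC.

02:00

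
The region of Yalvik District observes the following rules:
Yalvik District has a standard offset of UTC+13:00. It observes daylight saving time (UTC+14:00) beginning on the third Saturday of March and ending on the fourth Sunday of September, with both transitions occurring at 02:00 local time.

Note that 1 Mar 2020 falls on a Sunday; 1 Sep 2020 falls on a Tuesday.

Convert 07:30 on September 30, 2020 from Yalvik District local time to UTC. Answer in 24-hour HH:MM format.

18:30

1 March 2020 is a Sunday, so the first Saturday is March 7 and the third is March 21.
1 September 2020 is a Tuesday, so the first Sunday is September 6 and the fourth is September 27.
Daylight saving runs 21 March – 27 September; September 30, 2020 is outside that window, so Yalvik District is on standard time at UTC+13:00.
07:30 local − 13h = 18:30 UTC (rolling into the previous day, 29 September 2020).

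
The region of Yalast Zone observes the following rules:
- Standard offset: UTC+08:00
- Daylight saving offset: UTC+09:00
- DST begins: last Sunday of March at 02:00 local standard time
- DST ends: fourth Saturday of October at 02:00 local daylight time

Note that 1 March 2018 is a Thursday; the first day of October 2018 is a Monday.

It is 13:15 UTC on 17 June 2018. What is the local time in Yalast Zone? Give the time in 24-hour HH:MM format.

22:15

1 March 2018 is a Thursday, so Sundays fall on 4, 11, 18, 25; the last is March 25.
1 October 2018 is a Monday, so the first Saturday is October 6 and the fourth is October 27.
At the standard offset (UTC+08:00), 13:15 UTC + 8h = 21:15 Yalast Zone standard time.
Daylight saving runs 25 March – 27 October; the standard-time date in Yalast Zone, 17 June 2018, is inside that window, so Yalast Zone is at UTC+09:00.
13:15 UTC + 9h = 22:15 local.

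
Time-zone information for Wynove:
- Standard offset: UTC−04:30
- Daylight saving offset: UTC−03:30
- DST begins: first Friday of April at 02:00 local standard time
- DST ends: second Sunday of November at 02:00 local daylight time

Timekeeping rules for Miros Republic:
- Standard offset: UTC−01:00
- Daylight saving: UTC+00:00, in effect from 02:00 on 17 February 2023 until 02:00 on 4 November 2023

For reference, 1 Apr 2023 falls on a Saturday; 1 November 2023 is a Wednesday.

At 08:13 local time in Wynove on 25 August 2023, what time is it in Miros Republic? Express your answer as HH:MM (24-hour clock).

11:43

1 April 2023 is a Saturday, so the first Friday is April 7.
1 November 2023 is a Wednesday, so the first Sunday is November 5 and the second is November 12.
25 August 2023 falls between 7 April and 12 November, so daylight saving is in effect and Wynove is at UTC−03:30.
08:13 Wynove + 3h30m = 11:43 UTC.
At the standard offset (UTC−01:00), 11:43 UTC − 1h = 10:43 Miros Republic standard time.
The standard-time date in Miros Republic, 25 August 2023, falls between 17 February and 4 November, so daylight saving is in effect and Miros Republic is at UTC+00:00.
11:43 UTC + 0h = 11:43 Miros Republic.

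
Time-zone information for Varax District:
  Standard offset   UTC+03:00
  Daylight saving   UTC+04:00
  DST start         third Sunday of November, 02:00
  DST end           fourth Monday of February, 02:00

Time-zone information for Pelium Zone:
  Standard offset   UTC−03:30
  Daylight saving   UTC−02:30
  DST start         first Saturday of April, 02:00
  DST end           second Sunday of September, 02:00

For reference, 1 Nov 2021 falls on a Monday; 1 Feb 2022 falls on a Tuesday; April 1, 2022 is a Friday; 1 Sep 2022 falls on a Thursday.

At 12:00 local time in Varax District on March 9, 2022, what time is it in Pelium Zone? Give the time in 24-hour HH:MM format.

05:30

1 November 2021 is a Monday, so the first Sunday is November 7 and the third is November 21.
1 February 2022 is a Tuesday, so the first Monday is February 7 and the fourth is February 28.
March 9, 2022 is outside the daylight-saving period (21 November 2021 – 28 February 2022), so Varax District is on standard time, UTC+03:00.
12:00 Varax District − 3h = 09:00 UTC.
1 April 2022 is a Friday, so the first Saturday is April 2.
1 September 2022 is a Thursday, so the first Sunday is September 4 and the second is September 11.
At the standard offset (UTC−03:30), 09:00 UTC − 3h30m = 05:30 Pelium Zone standard time.
The standard-time date in Pelium Zone, March 9, 2022, does not fall between 2 April and 11 September, so daylight saving is not in effect and Pelium Zone is at UTC−03:30.
09:00 UTC − 3h30m = 05:30 Pelium Zone.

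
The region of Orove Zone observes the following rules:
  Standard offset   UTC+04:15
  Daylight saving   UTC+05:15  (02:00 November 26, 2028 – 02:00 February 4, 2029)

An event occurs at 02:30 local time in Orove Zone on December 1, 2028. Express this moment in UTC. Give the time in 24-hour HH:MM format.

Daylight saving runs 26 November 2028 – 4 February 2029; December 1, 2028 is inside that window, so Orove Zone is at UTC+05:15.
02:30 local − 5h15m = 21:15 UTC (rolling into the previous day, 30 November 2028).

21:15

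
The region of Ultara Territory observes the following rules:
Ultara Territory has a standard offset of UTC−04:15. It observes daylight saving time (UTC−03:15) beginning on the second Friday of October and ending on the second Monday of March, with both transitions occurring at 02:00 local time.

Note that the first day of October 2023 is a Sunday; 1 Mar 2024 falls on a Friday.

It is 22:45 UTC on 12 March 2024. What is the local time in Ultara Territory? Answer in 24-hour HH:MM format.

18:30

1 October 2023 is a Sunday, so the first Friday is October 6 and the second is October 13.
1 March 2024 is a Friday, so the first Monday is March 4 and the second is March 11.
At the standard offset (UTC−04:15), 22:45 UTC − 4h15m = 18:30 Ultara Territory standard time.
Daylight saving runs 13 October 2023 – 11 March 2024; the standard-time date in Ultara Territory, 12 March 2024, is outside that window, so Ultara Territory is on standard time at UTC−04:15.
22:45 UTC − 4h15m = 18:30 local.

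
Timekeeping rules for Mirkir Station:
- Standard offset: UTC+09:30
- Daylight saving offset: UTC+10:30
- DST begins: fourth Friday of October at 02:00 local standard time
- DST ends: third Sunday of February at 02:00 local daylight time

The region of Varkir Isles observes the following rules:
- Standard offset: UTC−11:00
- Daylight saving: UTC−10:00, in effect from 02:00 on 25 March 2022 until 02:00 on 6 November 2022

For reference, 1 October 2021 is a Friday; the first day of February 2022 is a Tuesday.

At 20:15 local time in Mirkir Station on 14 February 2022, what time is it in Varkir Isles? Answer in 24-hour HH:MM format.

22:45

1 October 2021 is a Friday, so the first Friday is October 1 and the fourth is October 22.
1 February 2022 is a Tuesday, so the first Sunday is February 6 and the third is February 20.
Daylight saving runs 22 October 2021 – 20 February 2022; 14 February 2022 is inside that window, so Mirkir Station is at UTC+10:30.
20:15 Mirkir Station − 10h30m = 09:45 UTC.
At the standard offset (UTC−11:00), 09:45 UTC − 11h = 22:45 Varkir Isles standard time (rolling into the previous day, 13 February 2022).
The standard-time date in Varkir Isles, 13 February 2022, does not fall between 25 March and 6 November, so daylight saving is not in effect and Varkir Isles is at UTC−11:00.
09:45 UTC − 11h = 22:45 Varkir Isles (rolling into the previous day, 13 February 2022).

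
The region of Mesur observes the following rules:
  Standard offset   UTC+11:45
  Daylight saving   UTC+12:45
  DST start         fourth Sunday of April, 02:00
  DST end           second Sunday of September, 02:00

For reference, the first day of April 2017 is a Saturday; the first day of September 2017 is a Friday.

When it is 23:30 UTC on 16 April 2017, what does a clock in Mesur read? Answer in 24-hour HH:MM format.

11:15

1 April 2017 is a Saturday, so the first Sunday is April 2 and the fourth is April 23.
1 September 2017 is a Friday, so the first Sunday is September 3 and the second is September 10.
At the standard offset (UTC+11:45), 23:30 UTC + 11h45m = 11:15 Mesur standard time (rolling into the next day, 17 April 2017).
The standard-time date in Mesur, 17 April 2017, does not fall between 23 April and 10 September, so daylight saving is not in effect and Mesur is at UTC+11:45.
23:30 UTC + 11h45m = 11:15 local (rolling into the next day, 17 April 2017).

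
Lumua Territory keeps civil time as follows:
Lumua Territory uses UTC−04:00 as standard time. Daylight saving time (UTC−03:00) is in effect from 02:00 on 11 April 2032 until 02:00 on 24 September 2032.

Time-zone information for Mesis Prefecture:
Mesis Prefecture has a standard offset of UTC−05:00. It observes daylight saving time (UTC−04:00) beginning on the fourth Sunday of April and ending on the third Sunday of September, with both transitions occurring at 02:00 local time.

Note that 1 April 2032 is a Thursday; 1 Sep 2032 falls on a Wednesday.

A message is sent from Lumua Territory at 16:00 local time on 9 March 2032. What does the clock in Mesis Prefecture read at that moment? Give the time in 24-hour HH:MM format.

9 March 2032 is outside the daylight-saving period (11 April – 24 September), so Lumua Territory is on standard time, UTC−04:00.
16:00 Lumua Territory + 4h = 20:00 UTC.
1 April 2032 is a Thursday, so the first Sunday is April 4 and the fourth is April 25.
1 September 2032 is a Wednesday, so the first Sunday is September 5 and the third is September 19.
At the standard offset (UTC−05:00), 20:00 UTC − 5h = 15:00 Mesis Prefecture standard time.
The standard-time date in Mesis Prefecture, 9 March 2032, does not fall between 25 April and 19 September, so daylight saving is not in effect and Mesis Prefecture is at UTC−05:00.
20:00 UTC − 5h = 15:00 Mesis Prefecture.

15:00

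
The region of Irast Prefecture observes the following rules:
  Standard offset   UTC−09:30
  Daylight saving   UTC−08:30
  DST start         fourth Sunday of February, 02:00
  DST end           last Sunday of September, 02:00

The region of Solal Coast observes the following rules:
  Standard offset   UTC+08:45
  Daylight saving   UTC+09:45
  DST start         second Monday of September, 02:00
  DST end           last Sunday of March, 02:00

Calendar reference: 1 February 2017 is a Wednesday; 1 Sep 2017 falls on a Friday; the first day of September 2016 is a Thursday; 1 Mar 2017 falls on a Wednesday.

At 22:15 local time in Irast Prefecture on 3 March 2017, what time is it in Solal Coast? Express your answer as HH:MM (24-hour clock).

1 February 2017 is a Wednesday, so the first Sunday is February 5 and the fourth is February 26.
1 September 2017 is a Friday, so Sundays fall on 3, 10, 17, 24; the last is September 24.
Daylight saving runs 26 February – 24 September; 3 March 2017 is inside that window, so Irast Prefecture is at UTC−08:30.
22:15 Irast Prefecture + 8h30m = 06:45 UTC (rolling into the next day, 4 March 2017).
1 September 2016 is a Thursday, so the first Monday is September 5 and the second is September 12.
1 March 2017 is a Wednesday, so Sundays fall on 5, 12, 19, 26; the last is March 26.
At the standard offset (UTC+08:45), 06:45 UTC + 8h45m = 15:30 Solal Coast standard time.
The standard-time date in Solal Coast, 4 March 2017, falls between 12 September 2016 and 26 March 2017, so daylight saving is in effect and Solal Coast is at UTC+09:45.
06:45 UTC + 9h45m = 16:30 Solal Coast.

16:30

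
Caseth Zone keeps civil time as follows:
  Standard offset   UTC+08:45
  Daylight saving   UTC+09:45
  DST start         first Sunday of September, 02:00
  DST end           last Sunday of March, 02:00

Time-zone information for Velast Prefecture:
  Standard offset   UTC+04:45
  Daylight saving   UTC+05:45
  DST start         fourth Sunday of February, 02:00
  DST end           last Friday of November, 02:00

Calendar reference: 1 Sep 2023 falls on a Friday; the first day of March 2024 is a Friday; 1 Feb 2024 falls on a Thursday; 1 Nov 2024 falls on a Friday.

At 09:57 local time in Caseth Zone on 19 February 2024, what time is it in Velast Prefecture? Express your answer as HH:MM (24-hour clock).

04:57

1 September 2023 is a Friday, so the first Sunday is September 3.
1 March 2024 is a Friday, so Sundays fall on 3, 10, 17, 24, 31; the last is March 31.
Daylight saving runs 3 September 2023 – 31 March 2024; 19 February 2024 is inside that window, so Caseth Zone is at UTC+09:45.
09:57 Caseth Zone − 9h45m = 00:12 UTC.
1 February 2024 is a Thursday, so the first Sunday is February 4 and the fourth is February 25.
1 November 2024 is a Friday, so Fridays fall on 1, 8, 15, 22, 29; the last is November 29.
At the standard offset (UTC+04:45), 00:12 UTC + 4h45m = 04:57 Velast Prefecture standard time.
Daylight saving runs 25 February – 29 November; the standard-time date in Velast Prefecture, 19 February 2024, is outside that window, so Velast Prefecture is on standard time at UTC+04:45.
00:12 UTC + 4h45m = 04:57 Velast Prefecture.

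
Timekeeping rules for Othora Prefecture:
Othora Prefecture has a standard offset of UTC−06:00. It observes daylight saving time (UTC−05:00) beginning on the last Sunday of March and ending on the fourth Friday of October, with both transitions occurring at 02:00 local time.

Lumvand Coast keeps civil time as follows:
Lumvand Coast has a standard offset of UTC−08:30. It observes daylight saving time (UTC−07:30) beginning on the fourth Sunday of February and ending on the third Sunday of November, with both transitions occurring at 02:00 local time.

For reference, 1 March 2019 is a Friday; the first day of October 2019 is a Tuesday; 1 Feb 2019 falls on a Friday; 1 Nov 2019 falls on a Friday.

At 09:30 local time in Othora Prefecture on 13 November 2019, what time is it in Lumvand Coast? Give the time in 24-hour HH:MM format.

1 March 2019 is a Friday, so Sundays fall on 3, 10, 17, 24, 31; the last is March 31.
1 October 2019 is a Tuesday, so the first Friday is October 4 and the fourth is October 25.
Daylight saving runs 31 March – 25 October; 13 November 2019 is outside that window, so Othora Prefecture is on standard time at UTC−06:00.
09:30 Othora Prefecture + 6h = 15:30 UTC.
1 February 2019 is a Friday, so the first Sunday is February 3 and the fourth is February 24.
1 November 2019 is a Friday, so the first Sunday is November 3 and the third is November 17.
At the standard offset (UTC−08:30), 15:30 UTC − 8h30m = 07:00 Lumvand Coast standard time.
Daylight saving runs 24 February – 17 November; the standard-time date in Lumvand Coast, 13 November 2019, is inside that window, so Lumvand Coast is at UTC−07:30.
15:30 UTC − 7h30m = 08:00 Lumvand Coast.

08:00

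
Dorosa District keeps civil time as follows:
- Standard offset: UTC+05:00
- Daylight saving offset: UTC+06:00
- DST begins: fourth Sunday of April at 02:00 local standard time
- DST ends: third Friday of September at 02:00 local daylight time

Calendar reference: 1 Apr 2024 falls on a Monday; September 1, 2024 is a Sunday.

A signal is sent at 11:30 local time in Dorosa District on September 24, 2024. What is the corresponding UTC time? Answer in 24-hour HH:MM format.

06:30

1 April 2024 is a Monday, so the first Sunday is April 7 and the fourth is April 28.
1 September 2024 is a Sunday, so the first Friday is September 6 and the third is September 20.
September 24, 2024 does not fall between 28 April and 20 September, so daylight saving is not in effect and Dorosa District is at UTC+05:00.
11:30 local − 5h = 06:30 UTC.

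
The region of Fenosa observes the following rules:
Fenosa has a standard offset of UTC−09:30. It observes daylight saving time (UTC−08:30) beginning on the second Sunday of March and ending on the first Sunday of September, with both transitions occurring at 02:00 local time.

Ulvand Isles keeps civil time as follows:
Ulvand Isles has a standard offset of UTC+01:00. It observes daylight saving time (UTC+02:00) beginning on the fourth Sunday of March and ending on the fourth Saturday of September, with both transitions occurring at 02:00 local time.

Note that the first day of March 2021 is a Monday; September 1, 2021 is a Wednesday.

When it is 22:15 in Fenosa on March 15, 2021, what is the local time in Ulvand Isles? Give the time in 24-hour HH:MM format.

1 March 2021 is a Monday, so the first Sunday is March 7 and the second is March 14.
1 September 2021 is a Wednesday, so the first Sunday is September 5.
March 15, 2021 lies within the daylight-saving period (14 March – 5 September), so Fenosa is on daylight time, UTC−08:30.
22:15 Fenosa + 8h30m = 06:45 UTC (rolling into the next day, 16 March 2021).
1 March 2021 is a Monday, so the first Sunday is March 7 and the fourth is March 28.
1 September 2021 is a Wednesday, so the first Saturday is September 4 and the fourth is September 25.
At the standard offset (UTC+01:00), 06:45 UTC + 1h = 07:45 Ulvand Isles standard time.
The standard-time date in Ulvand Isles, March 16, 2021, is outside the daylight-saving period (28 March – 25 September), so Ulvand Isles is on standard time, UTC+01:00.
06:45 UTC + 1h = 07:45 Ulvand Isles.

07:45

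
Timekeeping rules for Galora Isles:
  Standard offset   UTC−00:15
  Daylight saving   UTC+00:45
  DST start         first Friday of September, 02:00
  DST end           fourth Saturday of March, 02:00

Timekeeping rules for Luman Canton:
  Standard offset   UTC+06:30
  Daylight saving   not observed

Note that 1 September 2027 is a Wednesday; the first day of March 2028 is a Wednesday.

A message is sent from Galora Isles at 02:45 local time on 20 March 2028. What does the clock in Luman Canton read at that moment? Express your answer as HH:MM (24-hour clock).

08:30

1 September 2027 is a Wednesday, so the first Friday is September 3.
1 March 2028 is a Wednesday, so the first Saturday is March 4 and the fourth is March 25.
Daylight saving runs 3 September 2027 – 25 March 2028; 20 March 2028 is inside that window, so Galora Isles is at UTC+00:45.
02:45 Galora Isles − 0h45m = 02:00 UTC.
Luman Canton stays on UTC+06:30 all year.
02:00 UTC + 6h30m = 08:30 Luman Canton.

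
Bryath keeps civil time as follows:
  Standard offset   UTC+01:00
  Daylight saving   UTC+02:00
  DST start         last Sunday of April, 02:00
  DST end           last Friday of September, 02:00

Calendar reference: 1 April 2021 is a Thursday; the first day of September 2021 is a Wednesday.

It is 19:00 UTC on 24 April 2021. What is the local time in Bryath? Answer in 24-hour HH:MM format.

1 April 2021 is a Thursday, so Sundays fall on 4, 11, 18, 25; the last is April 25.
1 September 2021 is a Wednesday, so Fridays fall on 3, 10, 17, 24; the last is September 24.
At the standard offset (UTC+01:00), 19:00 UTC + 1h = 20:00 Bryath standard time.
The standard-time date in Bryath, 24 April 2021, is outside the daylight-saving period (25 April – 24 September), so Bryath is on standard time, UTC+01:00.
19:00 UTC + 1h = 20:00 local.

20:00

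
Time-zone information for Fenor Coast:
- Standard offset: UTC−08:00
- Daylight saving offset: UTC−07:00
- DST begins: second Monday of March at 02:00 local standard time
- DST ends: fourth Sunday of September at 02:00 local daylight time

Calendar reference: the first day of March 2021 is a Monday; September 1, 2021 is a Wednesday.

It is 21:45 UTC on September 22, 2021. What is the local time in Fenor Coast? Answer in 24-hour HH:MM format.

14:45

1 March 2021 is a Monday, so the first Monday is March 1 and the second is March 8.
1 September 2021 is a Wednesday, so the first Sunday is September 5 and the fourth is September 26.
At the standard offset (UTC−08:00), 21:45 UTC − 8h = 13:45 Fenor Coast standard time.
Daylight saving runs 8 March – 26 September; the standard-time date in Fenor Coast, September 22, 2021, is inside that window, so Fenor Coast is at UTC−07:00.
21:45 UTC − 7h = 14:45 local.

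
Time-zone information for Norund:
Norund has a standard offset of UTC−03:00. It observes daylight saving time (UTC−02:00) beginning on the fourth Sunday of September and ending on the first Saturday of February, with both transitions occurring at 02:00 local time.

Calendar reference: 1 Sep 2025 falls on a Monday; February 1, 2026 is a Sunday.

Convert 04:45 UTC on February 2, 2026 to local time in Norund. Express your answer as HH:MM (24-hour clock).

02:45

1 September 2025 is a Monday, so the first Sunday is September 7 and the fourth is September 28.
1 February 2026 is a Sunday, so the first Saturday is February 7.
At the standard offset (UTC−03:00), 04:45 UTC − 3h = 01:45 Norund standard time.
Daylight saving runs 28 September 2025 – 7 February 2026; the standard-time date in Norund, February 2, 2026, is inside that window, so Norund is at UTC−02:00.
04:45 UTC − 2h = 02:45 local.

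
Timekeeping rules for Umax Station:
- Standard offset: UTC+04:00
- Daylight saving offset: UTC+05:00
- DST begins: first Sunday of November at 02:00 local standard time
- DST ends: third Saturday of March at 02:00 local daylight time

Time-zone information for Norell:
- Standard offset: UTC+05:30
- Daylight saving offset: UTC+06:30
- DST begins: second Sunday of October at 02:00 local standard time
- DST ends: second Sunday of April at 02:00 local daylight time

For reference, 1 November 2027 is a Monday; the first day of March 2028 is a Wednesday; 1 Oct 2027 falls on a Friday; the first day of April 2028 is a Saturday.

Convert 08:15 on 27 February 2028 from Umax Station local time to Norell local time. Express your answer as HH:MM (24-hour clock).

1 November 2027 is a Monday, so the first Sunday is November 7.
1 March 2028 is a Wednesday, so the first Saturday is March 4 and the third is March 18.
Daylight saving runs 7 November 2027 – 18 March 2028; 27 February 2028 is inside that window, so Umax Station is at UTC+05:00.
08:15 Umax Station − 5h = 03:15 UTC.
1 October 2027 is a Friday, so the first Sunday is October 3 and the second is October 10.
1 April 2028 is a Saturday, so the first Sunday is April 2 and the second is April 9.
At the standard offset (UTC+05:30), 03:15 UTC + 5h30m = 08:45 Norell standard time.
The standard-time date in Norell, 27 February 2028, lies within the daylight-saving period (10 October 2027 – 9 April 2028), so Norell is on daylight time, UTC+06:30.
03:15 UTC + 6h30m = 09:45 Norell.

09:45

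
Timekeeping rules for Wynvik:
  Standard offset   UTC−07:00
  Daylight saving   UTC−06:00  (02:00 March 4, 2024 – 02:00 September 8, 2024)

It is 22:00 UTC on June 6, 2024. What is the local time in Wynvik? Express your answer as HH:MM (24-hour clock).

At the standard offset (UTC−07:00), 22:00 UTC − 7h = 15:00 Wynvik standard time.
The standard-time date in Wynvik, June 6, 2024, lies within the daylight-saving period (4 March – 8 September), so Wynvik is on daylight time, UTC−06:00.
22:00 UTC − 6h = 16:00 local.

16:00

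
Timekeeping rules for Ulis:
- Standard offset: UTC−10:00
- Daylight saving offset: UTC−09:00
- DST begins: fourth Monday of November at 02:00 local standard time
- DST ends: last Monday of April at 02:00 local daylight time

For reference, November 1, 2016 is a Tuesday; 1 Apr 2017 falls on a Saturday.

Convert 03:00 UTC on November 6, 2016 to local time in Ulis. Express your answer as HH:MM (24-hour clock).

1 November 2016 is a Tuesday, so the first Monday is November 7 and the fourth is November 28.
1 April 2017 is a Saturday, so Mondays fall on 3, 10, 17, 24; the last is April 24.
At the standard offset (UTC−10:00), 03:00 UTC − 10h = 17:00 Ulis standard time (rolling into the previous day, 5 November 2016).
The standard-time date in Ulis, November 5, 2016, does not fall between 28 November 2016 and 24 April 2017, so daylight saving is not in effect and Ulis is at UTC−10:00.
03:00 UTC − 10h = 17:00 local (rolling into the previous day, 5 November 2016).

17:00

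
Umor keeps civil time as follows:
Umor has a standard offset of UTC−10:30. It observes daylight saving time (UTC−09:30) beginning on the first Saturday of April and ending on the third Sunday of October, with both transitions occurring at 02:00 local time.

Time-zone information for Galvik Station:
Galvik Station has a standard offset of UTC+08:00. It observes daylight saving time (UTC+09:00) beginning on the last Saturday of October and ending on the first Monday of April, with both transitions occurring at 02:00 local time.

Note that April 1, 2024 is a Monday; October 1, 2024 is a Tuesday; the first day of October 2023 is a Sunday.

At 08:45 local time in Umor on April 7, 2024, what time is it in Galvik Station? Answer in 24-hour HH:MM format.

1 April 2024 is a Monday, so the first Saturday is April 6.
1 October 2024 is a Tuesday, so the first Sunday is October 6 and the third is October 20.
April 7, 2024 lies within the daylight-saving period (6 April – 20 October), so Umor is on daylight time, UTC−09:30.
08:45 Umor + 9h30m = 18:15 UTC.
1 October 2023 is a Sunday, so Saturdays fall on 7, 14, 21, 28; the last is October 28.
1 April 2024 is a Monday, so the first Monday is April 1.
At the standard offset (UTC+08:00), 18:15 UTC + 8h = 02:15 Galvik Station standard time (rolling into the next day, 8 April 2024).
The standard-time date in Galvik Station, April 8, 2024, does not fall between 28 October 2023 and 1 April 2024, so daylight saving is not in effect and Galvik Station is at UTC+08:00.
18:15 UTC + 8h = 02:15 Galvik Station (rolling into the next day, 8 April 2024).

02:15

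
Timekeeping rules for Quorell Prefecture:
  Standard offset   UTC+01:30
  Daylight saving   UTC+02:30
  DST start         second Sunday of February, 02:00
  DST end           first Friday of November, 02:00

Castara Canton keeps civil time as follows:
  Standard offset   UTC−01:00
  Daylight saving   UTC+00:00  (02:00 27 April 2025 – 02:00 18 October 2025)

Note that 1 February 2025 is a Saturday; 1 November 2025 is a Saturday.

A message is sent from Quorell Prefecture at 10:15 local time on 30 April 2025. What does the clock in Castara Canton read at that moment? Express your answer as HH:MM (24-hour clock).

1 February 2025 is a Saturday, so the first Sunday is February 2 and the second is February 9.
1 November 2025 is a Saturday, so the first Friday is November 7.
30 April 2025 lies within the daylight-saving period (9 February – 7 November), so Quorell Prefecture is on daylight time, UTC+02:30.
10:15 Quorell Prefecture − 2h30m = 07:45 UTC.
At the standard offset (UTC−01:00), 07:45 UTC − 1h = 06:45 Castara Canton standard time.
Daylight saving runs 27 April – 18 October; the standard-time date in Castara Canton, 30 April 2025, is inside that window, so Castara Canton is at UTC+00:00.
07:45 UTC + 0h = 07:45 Castara Canton.

07:45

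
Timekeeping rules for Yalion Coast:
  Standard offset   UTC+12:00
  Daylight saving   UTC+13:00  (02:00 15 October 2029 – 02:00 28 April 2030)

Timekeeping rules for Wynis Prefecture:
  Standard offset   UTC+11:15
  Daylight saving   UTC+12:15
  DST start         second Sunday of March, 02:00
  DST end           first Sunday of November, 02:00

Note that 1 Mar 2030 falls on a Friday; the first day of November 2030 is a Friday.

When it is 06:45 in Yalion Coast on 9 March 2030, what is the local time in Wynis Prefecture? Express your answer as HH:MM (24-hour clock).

05:00

9 March 2030 lies within the daylight-saving period (15 October 2029 – 28 April 2030), so Yalion Coast is on daylight time, UTC+13:00.
06:45 Yalion Coast − 13h = 17:45 UTC (rolling into the previous day, 8 March 2030).
1 March 2030 is a Friday, so the first Sunday is March 3 and the second is March 10.
1 November 2030 is a Friday, so the first Sunday is November 3.
At the standard offset (UTC+11:15), 17:45 UTC + 11h15m = 05:00 Wynis Prefecture standard time (rolling into the next day, 9 March 2030).
The standard-time date in Wynis Prefecture, 9 March 2030, does not fall between 10 March and 3 November, so daylight saving is not in effect and Wynis Prefecture is at UTC+11:15.
17:45 UTC + 11h15m = 05:00 Wynis Prefecture (rolling into the next day, 9 March 2030).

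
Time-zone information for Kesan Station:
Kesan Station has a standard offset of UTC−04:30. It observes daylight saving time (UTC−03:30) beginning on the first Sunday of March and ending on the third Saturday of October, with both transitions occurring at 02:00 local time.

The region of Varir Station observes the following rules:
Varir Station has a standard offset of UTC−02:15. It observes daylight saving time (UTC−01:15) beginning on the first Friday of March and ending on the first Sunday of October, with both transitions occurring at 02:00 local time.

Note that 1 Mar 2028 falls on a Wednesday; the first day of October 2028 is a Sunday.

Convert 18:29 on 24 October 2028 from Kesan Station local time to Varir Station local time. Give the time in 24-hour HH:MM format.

20:44

1 March 2028 is a Wednesday, so the first Sunday is March 5.
1 October 2028 is a Sunday, so the first Saturday is October 7 and the third is October 21.
Daylight saving runs 5 March – 21 October; 24 October 2028 is outside that window, so Kesan Station is on standard time at UTC−04:30.
18:29 Kesan Station + 4h30m = 22:59 UTC.
1 March 2028 is a Wednesday, so the first Friday is March 3.
1 October 2028 is a Sunday, so the first Sunday is October 1.
At the standard offset (UTC−02:15), 22:59 UTC − 2h15m = 20:44 Varir Station standard time.
Daylight saving runs 3 March – 1 October; the standard-time date in Varir Station, 24 October 2028, is outside that window, so Varir Station is on standard time at UTC−02:15.
22:59 UTC − 2h15m = 20:44 Varir Station.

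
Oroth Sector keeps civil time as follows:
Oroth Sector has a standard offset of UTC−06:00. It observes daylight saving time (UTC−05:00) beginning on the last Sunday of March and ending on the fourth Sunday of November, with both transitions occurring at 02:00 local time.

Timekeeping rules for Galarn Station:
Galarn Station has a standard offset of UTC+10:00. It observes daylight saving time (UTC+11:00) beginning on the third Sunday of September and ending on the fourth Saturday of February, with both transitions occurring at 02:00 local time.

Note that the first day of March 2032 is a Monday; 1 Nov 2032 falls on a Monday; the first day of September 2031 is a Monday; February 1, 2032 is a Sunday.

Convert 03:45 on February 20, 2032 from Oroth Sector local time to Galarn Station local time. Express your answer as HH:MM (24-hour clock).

20:45

1 March 2032 is a Monday, so Sundays fall on 7, 14, 21, 28; the last is March 28.
1 November 2032 is a Monday, so the first Sunday is November 7 and the fourth is November 28.
February 20, 2032 is outside the daylight-saving period (28 March – 28 November), so Oroth Sector is on standard time, UTC−06:00.
03:45 Oroth Sector + 6h = 09:45 UTC.
1 September 2031 is a Monday, so the first Sunday is September 7 and the third is September 21.
1 February 2032 is a Sunday, so the first Saturday is February 7 and the fourth is February 28.
At the standard offset (UTC+10:00), 09:45 UTC + 10h = 19:45 Galarn Station standard time.
The standard-time date in Galarn Station, February 20, 2032, falls between 21 September 2031 and 28 February 2032, so daylight saving is in effect and Galarn Station is at UTC+11:00.
09:45 UTC + 11h = 20:45 Galarn Station.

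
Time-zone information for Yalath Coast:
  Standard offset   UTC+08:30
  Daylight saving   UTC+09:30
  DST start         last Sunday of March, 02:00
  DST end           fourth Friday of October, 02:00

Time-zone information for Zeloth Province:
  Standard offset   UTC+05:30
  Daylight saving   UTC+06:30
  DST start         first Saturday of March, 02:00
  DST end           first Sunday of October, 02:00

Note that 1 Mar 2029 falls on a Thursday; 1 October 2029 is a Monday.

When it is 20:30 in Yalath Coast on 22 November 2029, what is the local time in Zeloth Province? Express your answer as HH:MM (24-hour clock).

17:30

1 March 2029 is a Thursday, so Sundays fall on 4, 11, 18, 25; the last is March 25.
1 October 2029 is a Monday, so the first Friday is October 5 and the fourth is October 26.
Daylight saving runs 25 March – 26 October; 22 November 2029 is outside that window, so Yalath Coast is on standard time at UTC+08:30.
20:30 Yalath Coast − 8h30m = 12:00 UTC.
1 March 2029 is a Thursday, so the first Saturday is March 3.
1 October 2029 is a Monday, so the first Sunday is October 7.
At the standard offset (UTC+05:30), 12:00 UTC + 5h30m = 17:30 Zeloth Province standard time.
The standard-time date in Zeloth Province, 22 November 2029, does not fall between 3 March and 7 October, so daylight saving is not in effect and Zeloth Province is at UTC+05:30.
12:00 UTC + 5h30m = 17:30 Zeloth Province.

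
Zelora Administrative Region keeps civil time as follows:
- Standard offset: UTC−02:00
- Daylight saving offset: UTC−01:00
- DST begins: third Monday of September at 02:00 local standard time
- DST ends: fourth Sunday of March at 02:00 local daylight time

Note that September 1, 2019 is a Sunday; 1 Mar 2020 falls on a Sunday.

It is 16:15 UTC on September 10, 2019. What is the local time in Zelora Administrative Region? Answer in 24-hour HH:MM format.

1 September 2019 is a Sunday, so the first Monday is September 2 and the third is September 16.
1 March 2020 is a Sunday, so the first Sunday is March 1 and the fourth is March 22.
At the standard offset (UTC−02:00), 16:15 UTC − 2h = 14:15 Zelora Administrative Region standard time.
Daylight saving runs 16 September 2019 – 22 March 2020; the standard-time date in Zelora Administrative Region, September 10, 2019, is outside that window, so Zelora Administrative Region is on standard time at UTC−02:00.
16:15 UTC − 2h = 14:15 local.

14:15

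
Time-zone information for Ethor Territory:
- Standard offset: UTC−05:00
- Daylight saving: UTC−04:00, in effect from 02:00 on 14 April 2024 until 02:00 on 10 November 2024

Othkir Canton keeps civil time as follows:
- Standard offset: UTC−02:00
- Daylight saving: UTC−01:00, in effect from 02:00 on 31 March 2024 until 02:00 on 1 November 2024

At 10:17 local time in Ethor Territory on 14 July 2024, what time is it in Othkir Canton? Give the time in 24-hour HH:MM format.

13:17

14 July 2024 falls between 14 April and 10 November, so daylight saving is in effect and Ethor Territory is at UTC−04:00.
10:17 Ethor Territory + 4h = 14:17 UTC.
At the standard offset (UTC−02:00), 14:17 UTC − 2h = 12:17 Othkir Canton standard time.
The standard-time date in Othkir Canton, 14 July 2024, lies within the daylight-saving period (31 March – 1 November), so Othkir Canton is on daylight time, UTC−01:00.
14:17 UTC − 1h = 13:17 Othkir Canton.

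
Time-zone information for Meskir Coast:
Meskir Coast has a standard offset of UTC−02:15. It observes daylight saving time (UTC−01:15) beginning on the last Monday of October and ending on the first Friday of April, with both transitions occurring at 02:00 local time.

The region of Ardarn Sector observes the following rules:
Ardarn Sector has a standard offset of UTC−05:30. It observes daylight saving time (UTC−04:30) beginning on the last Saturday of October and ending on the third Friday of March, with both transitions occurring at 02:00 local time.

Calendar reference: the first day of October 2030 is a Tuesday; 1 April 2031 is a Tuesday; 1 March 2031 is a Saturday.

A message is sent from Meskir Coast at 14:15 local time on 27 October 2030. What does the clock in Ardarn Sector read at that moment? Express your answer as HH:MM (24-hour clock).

1 October 2030 is a Tuesday, so Mondays fall on 7, 14, 21, 28; the last is October 28.
1 April 2031 is a Tuesday, so the first Friday is April 4.
27 October 2030 is outside the daylight-saving period (28 October 2030 – 4 April 2031), so Meskir Coast is on standard time, UTC−02:15.
14:15 Meskir Coast + 2h15m = 16:30 UTC.
1 October 2030 is a Tuesday, so Saturdays fall on 5, 12, 19, 26; the last is October 26.
1 March 2031 is a Saturday, so the first Friday is March 7 and the third is March 21.
At the standard offset (UTC−05:30), 16:30 UTC − 5h30m = 11:00 Ardarn Sector standard time.
Daylight saving runs 26 October 2030 – 21 March 2031; the standard-time date in Ardarn Sector, 27 October 2030, is inside that window, so Ardarn Sector is at UTC−04:30.
16:30 UTC − 4h30m = 12:00 Ardarn Sector.

12:00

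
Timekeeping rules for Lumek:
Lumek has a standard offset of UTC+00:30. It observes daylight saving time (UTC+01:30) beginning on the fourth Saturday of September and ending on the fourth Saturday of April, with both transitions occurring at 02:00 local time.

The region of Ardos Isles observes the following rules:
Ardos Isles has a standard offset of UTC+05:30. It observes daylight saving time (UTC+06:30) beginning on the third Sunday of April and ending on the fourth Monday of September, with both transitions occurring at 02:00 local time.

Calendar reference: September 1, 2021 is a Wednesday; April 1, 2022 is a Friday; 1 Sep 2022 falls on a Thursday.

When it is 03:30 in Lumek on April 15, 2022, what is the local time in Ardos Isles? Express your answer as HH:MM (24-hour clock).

07:30

1 September 2021 is a Wednesday, so the first Saturday is September 4 and the fourth is September 25.
1 April 2022 is a Friday, so the first Saturday is April 2 and the fourth is April 23.
Daylight saving runs 25 September 2021 – 23 April 2022; April 15, 2022 is inside that window, so Lumek is at UTC+01:30.
03:30 Lumek − 1h30m = 02:00 UTC.
1 April 2022 is a Friday, so the first Sunday is April 3 and the third is April 17.
1 September 2022 is a Thursday, so the first Monday is September 5 and the fourth is September 26.
At the standard offset (UTC+05:30), 02:00 UTC + 5h30m = 07:30 Ardos Isles standard time.
The standard-time date in Ardos Isles, April 15, 2022, does not fall between 17 April and 26 September, so daylight saving is not in effect and Ardos Isles is at UTC+05:30.
02:00 UTC + 5h30m = 07:30 Ardos Isles.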